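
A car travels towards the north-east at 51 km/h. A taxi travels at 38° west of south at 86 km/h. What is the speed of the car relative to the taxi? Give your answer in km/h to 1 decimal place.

136.8 km/h

Taking east as x and north as y: car velocity = (36.062, 36.062) km/h; taxi velocity = (-52.947, -67.769) km/h.
Velocity of car relative to taxi = (36.062, 36.062) − (-52.947, -67.769) = (89.009, 103.831) km/h.
Magnitude = |(89.009, 103.831)| = 136.761 km/h.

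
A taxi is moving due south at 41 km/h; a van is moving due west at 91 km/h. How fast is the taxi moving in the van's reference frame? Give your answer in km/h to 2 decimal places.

Taking east as x and north as y: taxi velocity = (0.000, -41.000) km/h; van velocity = (-91.000, 0.000) km/h.
Velocity of taxi relative to van = (0.000, -41.000) − (-91.000, 0.000) = (91.000, -41.000) km/h.
Magnitude = |(91.000, -41.000)| = 99.810 km/h.

99.81 km/h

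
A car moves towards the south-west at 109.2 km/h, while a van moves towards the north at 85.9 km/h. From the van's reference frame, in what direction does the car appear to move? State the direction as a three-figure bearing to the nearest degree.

Taking east as x and north as y: car velocity = (-77.216, -77.216) km/h; van velocity = (0.000, 85.900) km/h.
Velocity of car relative to van = (-77.216, -77.216) − (0.000, 85.900) = (-77.216, -163.116) km/h.
Bearing = atan2(-77.22, -163.12) = 205.33° clockwise from north.

205°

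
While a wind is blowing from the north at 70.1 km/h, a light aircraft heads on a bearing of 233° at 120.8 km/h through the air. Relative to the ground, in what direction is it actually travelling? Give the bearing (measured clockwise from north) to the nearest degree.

214°

Taking east as x and north as y: velocity relative to the air = (-96.475, -72.699) km/h; the air relative to ground = (0.000, -70.100) km/h.
Velocity relative to ground = (-96.475, -72.699) + (0.000, -70.100) = (-96.475, -142.799) km/h.
Bearing = atan2(-96.48, -142.80) = 214.04° clockwise from north.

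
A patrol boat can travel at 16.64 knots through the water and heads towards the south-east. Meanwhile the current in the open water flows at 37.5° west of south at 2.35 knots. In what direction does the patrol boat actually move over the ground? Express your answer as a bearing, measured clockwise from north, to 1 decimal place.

142.8°

Taking east as x and north as y: velocity relative to the water = (11.766, -11.766) knots; the water relative to ground = (-1.431, -1.864) knots.
Velocity relative to ground = (11.766, -11.766) + (-1.431, -1.864) = (10.336, -13.631) knots.
Bearing = atan2(10.34, -13.63) = 142.83° clockwise from north.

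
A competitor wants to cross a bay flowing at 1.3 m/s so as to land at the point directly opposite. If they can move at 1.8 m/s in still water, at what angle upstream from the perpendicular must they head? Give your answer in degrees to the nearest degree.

To cancel the current, the upstream component of the competitor's velocity must equal the flow: 1.8 sin θ = 1.3.
sin θ = 1.3 / 1.8 = 0.7222.
θ = arcsin(0.7222) = 46.238°.

46°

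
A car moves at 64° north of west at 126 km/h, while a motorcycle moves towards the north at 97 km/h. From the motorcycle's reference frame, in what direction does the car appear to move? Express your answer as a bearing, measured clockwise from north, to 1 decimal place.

Taking east as x and north as y: car velocity = (-55.235, 113.248) km/h; motorcycle velocity = (0.000, 97.000) km/h.
Velocity of car relative to motorcycle = (-55.235, 113.248) − (0.000, 97.000) = (-55.235, 16.248) km/h.
Bearing = atan2(-55.23, 16.25) = 286.39° clockwise from north.

286.4°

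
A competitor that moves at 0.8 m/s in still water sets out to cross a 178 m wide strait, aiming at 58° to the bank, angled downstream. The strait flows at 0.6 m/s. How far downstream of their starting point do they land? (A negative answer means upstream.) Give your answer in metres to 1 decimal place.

Perpendicular speed = 0.678 m/s; crossing time = 178 / 0.678 = 262.367 s.
Net downstream speed = 1.024 m/s.
Drift = 1.024 × 262.367 = 268.647 m (downstream).

268.6 m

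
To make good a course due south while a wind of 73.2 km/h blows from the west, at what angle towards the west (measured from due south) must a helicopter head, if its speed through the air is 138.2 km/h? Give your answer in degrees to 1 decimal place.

32.0°

The wind pushes perpendicular to the desired track; the heading must have a component into the wind equal to 73.2 km/h: 138.2 sin θ = 73.2.
sin θ = 0.5297, so θ = 31.983°.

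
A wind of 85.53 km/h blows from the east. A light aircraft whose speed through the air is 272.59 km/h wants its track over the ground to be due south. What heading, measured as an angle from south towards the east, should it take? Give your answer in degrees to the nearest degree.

18°

The wind pushes perpendicular to the desired track; the heading must have a component into the wind equal to 85.53 km/h: 272.59 sin θ = 85.53.
sin θ = 0.3138, so θ = 18.286°.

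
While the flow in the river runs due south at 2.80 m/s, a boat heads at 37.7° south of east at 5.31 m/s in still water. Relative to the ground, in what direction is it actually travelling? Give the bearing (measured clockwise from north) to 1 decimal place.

145.2°

Taking east as x and north as y: velocity relative to the water = (4.201, -3.247) m/s; the water relative to ground = (0.000, -2.800) m/s.
Velocity relative to ground = (4.201, -3.247) + (0.000, -2.800) = (4.201, -6.047) m/s.
Bearing = atan2(4.20, -6.05) = 145.21° clockwise from north.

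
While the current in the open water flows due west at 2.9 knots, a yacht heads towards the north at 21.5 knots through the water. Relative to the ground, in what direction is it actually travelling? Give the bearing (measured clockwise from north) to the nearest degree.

Taking east as x and north as y: velocity relative to the water = (0.000, 21.500) knots; the water relative to ground = (-2.900, 0.000) knots.
Velocity relative to ground = (0.000, 21.500) + (-2.900, 0.000) = (-2.900, 21.500) knots.
Bearing = atan2(-2.90, 21.50) = 352.32° clockwise from north.

352°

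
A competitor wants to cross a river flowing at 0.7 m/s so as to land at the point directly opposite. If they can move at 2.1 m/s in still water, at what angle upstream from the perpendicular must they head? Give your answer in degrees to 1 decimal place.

To cancel the current, the upstream component of the competitor's velocity must equal the flow: 2.1 sin θ = 0.7.
sin θ = 0.7 / 2.1 = 0.3333.
θ = arcsin(0.3333) = 19.471°.

19.5°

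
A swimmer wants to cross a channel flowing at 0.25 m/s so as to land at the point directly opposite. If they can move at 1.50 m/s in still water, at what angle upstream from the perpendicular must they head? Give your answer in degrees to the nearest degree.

To cancel the current, the upstream component of the swimmer's velocity must equal the flow: 1.50 sin θ = 0.25.
sin θ = 0.25 / 1.50 = 0.1667.
θ = arcsin(0.1667) = 9.594°.

10°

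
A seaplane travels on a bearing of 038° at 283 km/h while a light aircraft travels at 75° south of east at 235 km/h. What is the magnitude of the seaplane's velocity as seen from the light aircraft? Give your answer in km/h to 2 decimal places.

464.07 km/h

Taking east as x and north as y: seaplane velocity = (174.232, 223.007) km/h; light aircraft velocity = (60.822, -226.993) km/h.
Velocity of seaplane relative to light aircraft = (174.232, 223.007) − (60.822, -226.993) = (113.410, 450.000) km/h.
Magnitude = |(113.410, 450.000)| = 464.070 km/h.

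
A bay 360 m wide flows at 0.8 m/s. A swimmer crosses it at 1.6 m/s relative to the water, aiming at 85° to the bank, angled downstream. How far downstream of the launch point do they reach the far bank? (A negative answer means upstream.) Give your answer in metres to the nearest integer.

Perpendicular speed = 1.594 m/s; crossing time = 360 / 1.594 = 225.859 s.
Net downstream speed = 0.939 m/s.
Drift = 0.939 × 225.859 = 212.183 m (downstream).

212 m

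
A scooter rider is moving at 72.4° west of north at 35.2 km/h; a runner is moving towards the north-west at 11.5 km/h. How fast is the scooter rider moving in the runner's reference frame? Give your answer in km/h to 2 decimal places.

Taking east as x and north as y: scooter rider velocity = (-33.552, 10.643) km/h; runner velocity = (-8.132, 8.132) km/h.
Velocity of scooter rider relative to runner = (-33.552, 10.643) − (-8.132, 8.132) = (-25.421, 2.512) km/h.
Magnitude = |(-25.421, 2.512)| = 25.544 km/h.

25.54 km/h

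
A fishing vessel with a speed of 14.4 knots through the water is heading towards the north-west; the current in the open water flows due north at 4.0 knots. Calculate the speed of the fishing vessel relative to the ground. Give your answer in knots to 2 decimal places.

17.46 knots

Taking east as x and north as y: velocity relative to the water = (-10.182, 10.182) knots; the water relative to ground = (0.000, 4.000) knots.
Velocity relative to ground = (-10.182, 10.182) + (0.000, 4.000) = (-10.182, 14.182) knots.
Speed = |(-10.182, 14.182)| = 17.459 knots.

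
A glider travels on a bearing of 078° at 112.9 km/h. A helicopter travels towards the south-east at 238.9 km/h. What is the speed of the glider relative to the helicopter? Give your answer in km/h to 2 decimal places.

Taking east as x and north as y: glider velocity = (110.433, 23.473) km/h; helicopter velocity = (168.928, -168.928) km/h.
Velocity of glider relative to helicopter = (110.433, 23.473) − (168.928, -168.928) = (-58.495, 192.401) km/h.
Magnitude = |(-58.495, 192.401)| = 201.097 km/h.

201.10 km/h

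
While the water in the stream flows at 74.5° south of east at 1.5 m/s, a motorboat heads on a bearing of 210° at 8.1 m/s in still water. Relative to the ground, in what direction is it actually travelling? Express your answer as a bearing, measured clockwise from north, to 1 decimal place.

Taking east as x and north as y: velocity relative to the water = (-4.050, -7.015) m/s; the water relative to ground = (0.401, -1.445) m/s.
Velocity relative to ground = (-4.050, -7.015) + (0.401, -1.445) = (-3.649, -8.460) m/s.
Bearing = atan2(-3.65, -8.46) = 203.33° clockwise from north.

203.3°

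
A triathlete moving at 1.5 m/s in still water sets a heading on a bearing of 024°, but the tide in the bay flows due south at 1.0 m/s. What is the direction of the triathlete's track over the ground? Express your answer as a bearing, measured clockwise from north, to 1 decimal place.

058.7°

Taking east as x and north as y: velocity relative to the water = (0.610, 1.370) m/s; the water relative to ground = (0.000, -1.000) m/s.
Velocity relative to ground = (0.610, 1.370) + (0.000, -1.000) = (0.610, 0.370) m/s.
Bearing = atan2(0.61, 0.37) = 58.74° clockwise from north.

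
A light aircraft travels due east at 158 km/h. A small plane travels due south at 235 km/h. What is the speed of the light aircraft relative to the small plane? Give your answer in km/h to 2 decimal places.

Taking east as x and north as y: light aircraft velocity = (158.000, 0.000) km/h; small plane velocity = (0.000, -235.000) km/h.
Velocity of light aircraft relative to small plane = (158.000, 0.000) − (0.000, -235.000) = (158.000, 235.000) km/h.
Magnitude = |(158.000, 235.000)| = 283.177 km/h.

283.18 km/h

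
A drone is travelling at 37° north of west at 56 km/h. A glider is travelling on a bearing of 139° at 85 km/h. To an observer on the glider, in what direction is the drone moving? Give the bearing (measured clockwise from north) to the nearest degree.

314°

Taking east as x and north as y: drone velocity = (-44.724, 33.702) km/h; glider velocity = (55.765, -64.150) km/h.
Velocity of drone relative to glider = (-44.724, 33.702) − (55.765, -64.150) = (-100.489, 97.852) km/h.
Bearing = atan2(-100.49, 97.85) = 314.24° clockwise from north.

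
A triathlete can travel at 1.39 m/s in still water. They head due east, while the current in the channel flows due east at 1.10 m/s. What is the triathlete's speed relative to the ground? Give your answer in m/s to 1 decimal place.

Taking east as x and north as y: velocity relative to the water = (1.390, 0.000) m/s; the water relative to ground = (1.100, 0.000) m/s.
Velocity relative to ground = (1.390, 0.000) + (1.100, 0.000) = (2.490, 0.000) m/s.
Speed = |(2.490, 0.000)| = 2.490 m/s.

2.5 m/s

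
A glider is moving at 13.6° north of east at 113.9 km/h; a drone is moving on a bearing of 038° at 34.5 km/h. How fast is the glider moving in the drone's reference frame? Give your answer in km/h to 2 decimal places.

Taking east as x and north as y: glider velocity = (110.706, 26.783) km/h; drone velocity = (21.240, 27.186) km/h.
Velocity of glider relative to drone = (110.706, 26.783) − (21.240, 27.186) = (89.466, -0.404) km/h.
Magnitude = |(89.466, -0.404)| = 89.467 km/h.

89.47 km/h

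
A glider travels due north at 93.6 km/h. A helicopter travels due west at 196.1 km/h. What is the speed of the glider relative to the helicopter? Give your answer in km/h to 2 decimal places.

217.29 km/h

Taking east as x and north as y: glider velocity = (0.000, 93.600) km/h; helicopter velocity = (-196.100, 0.000) km/h.
Velocity of glider relative to helicopter = (0.000, 93.600) − (-196.100, 0.000) = (196.100, 93.600) km/h.
Magnitude = |(196.100, 93.600)| = 217.293 km/h.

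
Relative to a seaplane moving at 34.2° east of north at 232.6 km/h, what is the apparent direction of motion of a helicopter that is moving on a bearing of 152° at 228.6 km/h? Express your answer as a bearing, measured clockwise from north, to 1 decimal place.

183.4°

Taking east as x and north as y: helicopter velocity = (107.321, -201.842) km/h; seaplane velocity = (130.741, 192.379) km/h.
Velocity of helicopter relative to seaplane = (107.321, -201.842) − (130.741, 192.379) = (-23.419, -394.221) km/h.
Bearing = atan2(-23.42, -394.22) = 183.40° clockwise from north.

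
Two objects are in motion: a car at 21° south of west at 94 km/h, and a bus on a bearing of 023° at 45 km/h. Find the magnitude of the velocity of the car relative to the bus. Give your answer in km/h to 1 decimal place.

Taking east as x and north as y: car velocity = (-87.757, -33.687) km/h; bus velocity = (17.583, 41.423) km/h.
Velocity of car relative to bus = (-87.757, -33.687) − (17.583, 41.423) = (-105.339, -75.109) km/h.
Magnitude = |(-105.339, -75.109)| = 129.375 km/h.

129.4 km/h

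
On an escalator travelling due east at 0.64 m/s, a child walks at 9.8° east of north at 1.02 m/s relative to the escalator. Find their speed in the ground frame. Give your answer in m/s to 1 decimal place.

1.3 m/s

Taking east as x and north as y: escalator velocity = (0.640, 0.000) m/s; child velocity relative to escalator = (0.174, 1.005) m/s.
Velocity relative to ground = (0.640, 0.000) + (0.174, 1.005) = (0.814, 1.005) m/s.
Speed = |(0.814, 1.005)| = 1.293 m/s.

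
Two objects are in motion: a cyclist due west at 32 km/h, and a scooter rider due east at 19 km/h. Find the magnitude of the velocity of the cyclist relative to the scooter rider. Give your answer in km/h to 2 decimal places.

51.00 km/h

Taking east as x and north as y: cyclist velocity = (-32.000, 0.000) km/h; scooter rider velocity = (19.000, 0.000) km/h.
Velocity of cyclist relative to scooter rider = (-32.000, 0.000) − (19.000, 0.000) = (-51.000, 0.000) km/h.
Magnitude = |(-51.000, 0.000)| = 51.000 km/h.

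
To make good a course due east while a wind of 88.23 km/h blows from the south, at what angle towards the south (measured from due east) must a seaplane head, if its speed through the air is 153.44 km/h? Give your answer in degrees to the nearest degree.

35°

The wind pushes perpendicular to the desired track; the heading must have a component into the wind equal to 88.23 km/h: 153.44 sin θ = 88.23.
sin θ = 0.5750, so θ = 35.101°.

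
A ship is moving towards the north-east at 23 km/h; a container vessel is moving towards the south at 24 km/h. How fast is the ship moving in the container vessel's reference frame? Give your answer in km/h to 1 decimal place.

43.4 km/h

Taking east as x and north as y: ship velocity = (16.263, 16.263) km/h; container vessel velocity = (0.000, -24.000) km/h.
Velocity of ship relative to container vessel = (16.263, 16.263) − (0.000, -24.000) = (16.263, 40.263) km/h.
Magnitude = |(16.263, 40.263)| = 43.424 km/h.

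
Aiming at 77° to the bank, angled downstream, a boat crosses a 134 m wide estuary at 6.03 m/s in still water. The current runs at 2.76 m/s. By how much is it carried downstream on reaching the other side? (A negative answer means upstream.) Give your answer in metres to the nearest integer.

94 m

Perpendicular speed = 5.875 m/s; crossing time = 134 / 5.875 = 22.807 s.
Net downstream speed = 4.116 m/s.
Drift = 4.116 × 22.807 = 93.883 m (downstream).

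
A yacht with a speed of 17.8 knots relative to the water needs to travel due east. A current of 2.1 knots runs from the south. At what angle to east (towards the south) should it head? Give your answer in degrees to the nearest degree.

The current pushes perpendicular to the desired track; the heading must have a component into the current equal to 2.1 knots: 17.8 sin θ = 2.1.
sin θ = 0.1180, so θ = 6.775°.

7°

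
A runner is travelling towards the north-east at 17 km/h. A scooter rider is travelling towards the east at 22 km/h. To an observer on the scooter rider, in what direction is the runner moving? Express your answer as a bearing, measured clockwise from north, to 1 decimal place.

320.3°

Taking east as x and north as y: runner velocity = (12.021, 12.021) km/h; scooter rider velocity = (22.000, 0.000) km/h.
Velocity of runner relative to scooter rider = (12.021, 12.021) − (22.000, 0.000) = (-9.979, 12.021) km/h.
Bearing = atan2(-9.98, 12.02) = 320.30° clockwise from north.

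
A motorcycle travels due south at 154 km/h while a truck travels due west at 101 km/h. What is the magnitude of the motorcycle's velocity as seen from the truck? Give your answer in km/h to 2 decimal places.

Taking east as x and north as y: motorcycle velocity = (0.000, -154.000) km/h; truck velocity = (-101.000, 0.000) km/h.
Velocity of motorcycle relative to truck = (0.000, -154.000) − (-101.000, 0.000) = (101.000, -154.000) km/h.
Magnitude = |(101.000, -154.000)| = 184.166 km/h.

184.17 km/h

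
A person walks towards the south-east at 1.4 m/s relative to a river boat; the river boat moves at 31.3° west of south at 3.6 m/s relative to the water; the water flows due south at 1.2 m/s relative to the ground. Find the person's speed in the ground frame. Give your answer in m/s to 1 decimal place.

In east/north components (m/s): person relative to river boat = (0.990, -0.990); river boat relative to water = (-1.870, -3.076); water relative to ground = (0.000, -1.200).
Sum = (-0.880, -5.266) m/s.
Speed = |(-0.880, -5.266)| = 5.339 m/s.

5.3 m/s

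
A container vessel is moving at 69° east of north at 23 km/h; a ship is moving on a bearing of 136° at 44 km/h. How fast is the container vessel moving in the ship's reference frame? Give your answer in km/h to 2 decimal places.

40.92 km/h

Taking east as x and north as y: container vessel velocity = (21.472, 8.242) km/h; ship velocity = (30.565, -31.651) km/h.
Velocity of container vessel relative to ship = (21.472, 8.242) − (30.565, -31.651) = (-9.093, 39.893) km/h.
Magnitude = |(-9.093, 39.893)| = 40.917 km/h.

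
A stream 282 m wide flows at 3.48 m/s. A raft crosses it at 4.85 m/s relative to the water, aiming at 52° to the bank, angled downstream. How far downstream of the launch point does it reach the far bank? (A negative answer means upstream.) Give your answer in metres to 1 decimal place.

477.1 m

Perpendicular speed = 3.822 m/s; crossing time = 282 / 3.822 = 73.786 s.
Net downstream speed = 6.466 m/s.
Drift = 6.466 × 73.786 = 477.099 m (downstream).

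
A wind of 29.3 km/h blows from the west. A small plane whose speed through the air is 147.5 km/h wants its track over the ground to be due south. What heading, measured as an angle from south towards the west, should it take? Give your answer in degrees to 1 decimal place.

11.5°

The wind pushes perpendicular to the desired track; the heading must have a component into the wind equal to 29.3 km/h: 147.5 sin θ = 29.3.
sin θ = 0.1986, so θ = 11.458°.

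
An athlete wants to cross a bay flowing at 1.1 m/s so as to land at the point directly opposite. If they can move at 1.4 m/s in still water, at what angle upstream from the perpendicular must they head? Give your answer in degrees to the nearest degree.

To cancel the current, the upstream component of the athlete's velocity must equal the flow: 1.4 sin θ = 1.1.
sin θ = 1.1 / 1.4 = 0.7857.
θ = arcsin(0.7857) = 51.787°.

52°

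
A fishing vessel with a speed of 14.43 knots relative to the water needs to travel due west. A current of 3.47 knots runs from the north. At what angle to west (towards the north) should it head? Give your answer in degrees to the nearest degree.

The current pushes perpendicular to the desired track; the heading must have a component into the current equal to 3.47 knots: 14.43 sin θ = 3.47.
sin θ = 0.2405, so θ = 13.914°.

14°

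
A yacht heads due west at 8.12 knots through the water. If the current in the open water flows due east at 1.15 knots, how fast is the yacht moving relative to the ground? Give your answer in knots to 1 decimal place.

Taking east as x and north as y: velocity relative to the water = (-8.120, 0.000) knots; the water relative to ground = (1.150, 0.000) knots.
Velocity relative to ground = (-8.120, 0.000) + (1.150, 0.000) = (-6.970, 0.000) knots.
Speed = |(-6.970, 0.000)| = 6.970 knots.

7.0 knots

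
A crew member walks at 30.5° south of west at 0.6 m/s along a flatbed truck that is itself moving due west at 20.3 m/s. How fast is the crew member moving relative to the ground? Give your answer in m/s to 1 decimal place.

Taking east as x and north as y: flatbed truck velocity = (-20.300, 0.000) m/s; crew member velocity relative to flatbed truck = (-0.517, -0.305) m/s.
Velocity relative to ground = (-20.300, 0.000) + (-0.517, -0.305) = (-20.817, -0.305) m/s.
Speed = |(-20.817, -0.305)| = 20.819 m/s.

20.8 m/s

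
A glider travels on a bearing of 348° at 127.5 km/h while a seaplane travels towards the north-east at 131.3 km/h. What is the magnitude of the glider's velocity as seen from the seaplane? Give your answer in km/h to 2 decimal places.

123.53 km/h

Taking east as x and north as y: glider velocity = (-26.509, 124.714) km/h; seaplane velocity = (92.843, 92.843) km/h.
Velocity of glider relative to seaplane = (-26.509, 124.714) − (92.843, 92.843) = (-119.352, 31.871) km/h.
Magnitude = |(-119.352, 31.871)| = 123.534 km/h.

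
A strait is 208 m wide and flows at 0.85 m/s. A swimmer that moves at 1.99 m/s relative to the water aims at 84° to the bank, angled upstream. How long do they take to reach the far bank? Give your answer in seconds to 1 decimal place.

105.1 s

The component of the swimmer's velocity perpendicular to the bank is 1.99 × sin 84° = 1.979 m/s.
The current is parallel to the bank, so it does not affect the crossing time.
Time = 208 / 1.979 = 105.098 s.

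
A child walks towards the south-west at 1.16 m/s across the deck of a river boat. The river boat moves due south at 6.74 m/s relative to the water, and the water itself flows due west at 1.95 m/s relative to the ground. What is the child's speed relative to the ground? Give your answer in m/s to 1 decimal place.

In east/north components (m/s): child relative to river boat = (-0.820, -0.820); river boat relative to water = (0.000, -6.740); water relative to ground = (-1.950, 0.000).
Sum = (-2.770, -7.560) m/s.
Speed = |(-2.770, -7.560)| = 8.052 m/s.

8.1 m/s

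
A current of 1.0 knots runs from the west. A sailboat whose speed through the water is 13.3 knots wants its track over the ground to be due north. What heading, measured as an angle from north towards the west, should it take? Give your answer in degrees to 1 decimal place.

4.3°

The current pushes perpendicular to the desired track; the heading must have a component into the current equal to 1.0 knots: 13.3 sin θ = 1.0.
sin θ = 0.0752, so θ = 4.312°.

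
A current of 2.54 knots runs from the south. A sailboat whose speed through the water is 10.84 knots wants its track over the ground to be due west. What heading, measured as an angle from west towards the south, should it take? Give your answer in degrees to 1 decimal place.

13.6°

The current pushes perpendicular to the desired track; the heading must have a component into the current equal to 2.54 knots: 10.84 sin θ = 2.54.
sin θ = 0.2343, so θ = 13.551°.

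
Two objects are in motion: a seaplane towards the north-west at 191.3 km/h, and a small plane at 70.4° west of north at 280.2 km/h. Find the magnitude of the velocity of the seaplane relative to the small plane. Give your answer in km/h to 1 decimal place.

135.2 km/h

Taking east as x and north as y: seaplane velocity = (-135.270, 135.270) km/h; small plane velocity = (-263.964, 93.994) km/h.
Velocity of seaplane relative to small plane = (-135.270, 135.270) − (-263.964, 93.994) = (128.695, 41.276) km/h.
Magnitude = |(128.695, 41.276)| = 135.152 km/h.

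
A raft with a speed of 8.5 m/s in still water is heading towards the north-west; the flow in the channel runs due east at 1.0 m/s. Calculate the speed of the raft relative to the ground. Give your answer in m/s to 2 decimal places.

Taking east as x and north as y: velocity relative to the water = (-6.010, 6.010) m/s; the water relative to ground = (1.000, 0.000) m/s.
Velocity relative to ground = (-6.010, 6.010) + (1.000, 0.000) = (-5.010, 6.010) m/s.
Speed = |(-5.010, 6.010)| = 7.825 m/s.

7.82 m/s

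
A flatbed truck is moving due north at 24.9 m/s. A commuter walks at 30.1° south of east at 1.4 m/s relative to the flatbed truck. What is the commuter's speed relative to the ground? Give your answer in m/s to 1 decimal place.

24.2 m/s

Taking east as x and north as y: flatbed truck velocity = (0.000, 24.900) m/s; commuter velocity relative to flatbed truck = (1.211, -0.702) m/s.
Velocity relative to ground = (0.000, 24.900) + (1.211, -0.702) = (1.211, 24.198) m/s.
Speed = |(1.211, 24.198)| = 24.228 m/s.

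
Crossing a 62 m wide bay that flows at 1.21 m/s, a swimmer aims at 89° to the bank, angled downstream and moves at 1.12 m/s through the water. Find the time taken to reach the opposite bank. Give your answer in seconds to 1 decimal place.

55.4 s

The component of the swimmer's velocity perpendicular to the bank is 1.12 × sin 89° = 1.120 m/s.
The flow acts along the bank and has no component across it.
Time = 62 / 1.120 = 55.366 s.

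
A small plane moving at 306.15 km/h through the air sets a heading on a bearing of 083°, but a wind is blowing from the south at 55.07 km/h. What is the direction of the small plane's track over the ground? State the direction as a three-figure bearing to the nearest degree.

073°

Taking east as x and north as y: velocity relative to the air = (303.868, 37.310) km/h; the air relative to ground = (0.000, 55.070) km/h.
Velocity relative to ground = (303.868, 37.310) + (0.000, 55.070) = (303.868, 92.380) km/h.
Bearing = atan2(303.87, 92.38) = 73.09° clockwise from north.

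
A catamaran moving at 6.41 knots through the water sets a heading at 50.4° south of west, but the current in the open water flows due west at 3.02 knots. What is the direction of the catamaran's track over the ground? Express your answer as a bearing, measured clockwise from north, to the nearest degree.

Taking east as x and north as y: velocity relative to the water = (-4.086, -4.939) knots; the water relative to ground = (-3.020, 0.000) knots.
Velocity relative to ground = (-4.086, -4.939) + (-3.020, 0.000) = (-7.106, -4.939) knots.
Bearing = atan2(-7.11, -4.94) = 235.20° clockwise from north.

235°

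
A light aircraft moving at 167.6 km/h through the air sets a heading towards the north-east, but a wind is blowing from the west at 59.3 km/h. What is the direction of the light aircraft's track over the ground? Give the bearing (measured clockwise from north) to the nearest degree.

056°

Taking east as x and north as y: velocity relative to the air = (118.511, 118.511) km/h; the air relative to ground = (59.300, 0.000) km/h.
Velocity relative to ground = (118.511, 118.511) + (59.300, 0.000) = (177.811, 118.511) km/h.
Bearing = atan2(177.81, 118.51) = 56.32° clockwise from north.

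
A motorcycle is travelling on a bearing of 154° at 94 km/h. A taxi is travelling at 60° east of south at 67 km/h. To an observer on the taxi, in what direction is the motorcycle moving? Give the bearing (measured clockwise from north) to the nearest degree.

198°

Taking east as x and north as y: motorcycle velocity = (41.207, -84.487) km/h; taxi velocity = (58.024, -33.500) km/h.
Velocity of motorcycle relative to taxi = (41.207, -84.487) − (58.024, -33.500) = (-16.817, -50.987) km/h.
Bearing = atan2(-16.82, -50.99) = 198.25° clockwise from north.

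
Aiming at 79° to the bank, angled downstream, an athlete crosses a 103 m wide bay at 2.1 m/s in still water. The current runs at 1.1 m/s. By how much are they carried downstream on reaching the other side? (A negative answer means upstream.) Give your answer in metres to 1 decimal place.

Perpendicular speed = 2.061 m/s; crossing time = 103 / 2.061 = 49.966 s.
Net downstream speed = 1.501 m/s.
Drift = 1.501 × 49.966 = 74.983 m (downstream).

75.0 m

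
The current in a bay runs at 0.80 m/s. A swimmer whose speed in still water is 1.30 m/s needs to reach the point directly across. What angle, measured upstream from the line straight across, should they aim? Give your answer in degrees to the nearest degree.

To cancel the current, the upstream component of the swimmer's velocity must equal the flow: 1.30 sin θ = 0.80.
sin θ = 0.80 / 1.30 = 0.6154.
θ = arcsin(0.6154) = 37.980°.

38°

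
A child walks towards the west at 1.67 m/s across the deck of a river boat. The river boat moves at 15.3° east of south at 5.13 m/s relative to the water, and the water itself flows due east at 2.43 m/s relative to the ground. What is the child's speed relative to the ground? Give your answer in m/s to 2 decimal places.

5.38 m/s

In east/north components (m/s): child relative to river boat = (-1.670, 0.000); river boat relative to water = (1.354, -4.948); water relative to ground = (2.430, 0.000).
Sum = (2.114, -4.948) m/s.
Speed = |(2.114, -4.948)| = 5.381 m/s.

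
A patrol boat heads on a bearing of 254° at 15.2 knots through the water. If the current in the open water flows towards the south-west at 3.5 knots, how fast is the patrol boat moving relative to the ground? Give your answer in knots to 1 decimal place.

Taking east as x and north as y: velocity relative to the water = (-14.611, -4.190) knots; the water relative to ground = (-2.475, -2.475) knots.
Velocity relative to ground = (-14.611, -4.190) + (-2.475, -2.475) = (-17.086, -6.665) knots.
Speed = |(-17.086, -6.665)| = 18.340 knots.

18.3 knots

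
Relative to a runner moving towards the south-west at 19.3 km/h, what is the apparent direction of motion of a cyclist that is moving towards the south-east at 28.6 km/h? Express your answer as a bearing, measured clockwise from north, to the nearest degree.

Taking east as x and north as y: cyclist velocity = (20.223, -20.223) km/h; runner velocity = (-13.647, -13.647) km/h.
Velocity of cyclist relative to runner = (20.223, -20.223) − (-13.647, -13.647) = (33.870, -6.576) km/h.
Bearing = atan2(33.87, -6.58) = 100.99° clockwise from north.

101°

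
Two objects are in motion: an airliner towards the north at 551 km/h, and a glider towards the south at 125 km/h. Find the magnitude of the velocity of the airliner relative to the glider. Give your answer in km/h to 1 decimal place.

Taking east as x and north as y: airliner velocity = (0.000, 551.000) km/h; glider velocity = (0.000, -125.000) km/h.
Velocity of airliner relative to glider = (0.000, 551.000) − (0.000, -125.000) = (0.000, 676.000) km/h.
Magnitude = |(0.000, 676.000)| = 676.000 km/h.

676.0 km/h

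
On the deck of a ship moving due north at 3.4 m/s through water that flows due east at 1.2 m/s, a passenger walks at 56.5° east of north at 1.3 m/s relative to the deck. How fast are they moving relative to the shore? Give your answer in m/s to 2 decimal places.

In east/north components (m/s): passenger relative to ship = (1.084, 0.718); ship relative to water = (0.000, 3.400); water relative to ground = (1.200, 0.000).
Sum = (2.284, 4.118) m/s.
Speed = |(2.284, 4.118)| = 4.709 m/s.

4.71 m/s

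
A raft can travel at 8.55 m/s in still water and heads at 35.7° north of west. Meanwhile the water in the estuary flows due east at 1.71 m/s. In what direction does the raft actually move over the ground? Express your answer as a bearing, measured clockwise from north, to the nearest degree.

314°

Taking east as x and north as y: velocity relative to the water = (-6.943, 4.989) m/s; the water relative to ground = (1.710, 0.000) m/s.
Velocity relative to ground = (-6.943, 4.989) + (1.710, 0.000) = (-5.233, 4.989) m/s.
Bearing = atan2(-5.23, 4.99) = 313.63° clockwise from north.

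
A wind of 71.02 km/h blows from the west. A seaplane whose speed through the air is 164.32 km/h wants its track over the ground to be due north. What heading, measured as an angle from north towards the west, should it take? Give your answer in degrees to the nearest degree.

The wind pushes perpendicular to the desired track; the heading must have a component into the wind equal to 71.02 km/h: 164.32 sin θ = 71.02.
sin θ = 0.4322, so θ = 25.608°.

26°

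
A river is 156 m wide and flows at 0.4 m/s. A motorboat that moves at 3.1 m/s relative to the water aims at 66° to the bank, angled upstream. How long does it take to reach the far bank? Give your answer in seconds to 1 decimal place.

The component of the motorboat's velocity perpendicular to the bank is 3.1 × sin 66° = 2.832 m/s.
Only the cross-stream component determines the crossing time; the current contributes nothing perpendicular to the bank.
Time = 156 / 2.832 = 55.085 s.

55.1 s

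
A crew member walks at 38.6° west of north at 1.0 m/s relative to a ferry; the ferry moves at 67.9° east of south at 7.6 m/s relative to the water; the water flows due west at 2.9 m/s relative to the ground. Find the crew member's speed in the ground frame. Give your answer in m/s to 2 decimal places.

4.09 m/s

In east/north components (m/s): crew member relative to ferry = (-0.624, 0.782); ferry relative to water = (7.042, -2.859); water relative to ground = (-2.900, 0.000).
Sum = (3.518, -2.078) m/s.
Speed = |(3.518, -2.078)| = 4.086 m/s.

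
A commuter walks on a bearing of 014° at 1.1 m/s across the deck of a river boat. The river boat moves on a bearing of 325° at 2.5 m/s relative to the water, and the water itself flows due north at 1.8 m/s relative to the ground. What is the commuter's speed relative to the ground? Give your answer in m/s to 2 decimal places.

In east/north components (m/s): commuter relative to river boat = (0.266, 1.067); river boat relative to water = (-1.434, 2.048); water relative to ground = (0.000, 1.800).
Sum = (-1.168, 4.915) m/s.
Speed = |(-1.168, 4.915)| = 5.052 m/s.

5.05 m/s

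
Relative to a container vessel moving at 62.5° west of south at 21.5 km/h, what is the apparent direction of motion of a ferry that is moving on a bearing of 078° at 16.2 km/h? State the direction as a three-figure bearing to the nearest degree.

Taking east as x and north as y: ferry velocity = (15.846, 3.368) km/h; container vessel velocity = (-19.071, -9.928) km/h.
Velocity of ferry relative to container vessel = (15.846, 3.368) − (-19.071, -9.928) = (34.917, 13.296) km/h.
Bearing = atan2(34.92, 13.30) = 69.15° clockwise from north.

069°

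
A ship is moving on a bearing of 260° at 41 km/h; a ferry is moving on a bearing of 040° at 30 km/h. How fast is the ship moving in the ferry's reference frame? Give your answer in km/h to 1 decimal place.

Taking east as x and north as y: ship velocity = (-40.377, -7.120) km/h; ferry velocity = (19.284, 22.981) km/h.
Velocity of ship relative to ferry = (-40.377, -7.120) − (19.284, 22.981) = (-59.661, -30.101) km/h.
Magnitude = |(-59.661, -30.101)| = 66.824 km/h.

66.8 km/h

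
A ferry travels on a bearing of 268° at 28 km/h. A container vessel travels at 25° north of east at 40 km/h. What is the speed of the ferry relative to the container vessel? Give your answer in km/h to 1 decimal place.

Taking east as x and north as y: ferry velocity = (-27.983, -0.977) km/h; container vessel velocity = (36.252, 16.905) km/h.
Velocity of ferry relative to container vessel = (-27.983, -0.977) − (36.252, 16.905) = (-64.235, -17.882) km/h.
Magnitude = |(-64.235, -17.882)| = 66.678 km/h.

66.7 km/h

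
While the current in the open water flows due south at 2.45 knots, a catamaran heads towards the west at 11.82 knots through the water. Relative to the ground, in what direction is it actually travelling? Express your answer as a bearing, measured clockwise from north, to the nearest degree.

258°

Taking east as x and north as y: velocity relative to the water = (-11.820, 0.000) knots; the water relative to ground = (0.000, -2.450) knots.
Velocity relative to ground = (-11.820, 0.000) + (0.000, -2.450) = (-11.820, -2.450) knots.
Bearing = atan2(-11.82, -2.45) = 258.29° clockwise from north.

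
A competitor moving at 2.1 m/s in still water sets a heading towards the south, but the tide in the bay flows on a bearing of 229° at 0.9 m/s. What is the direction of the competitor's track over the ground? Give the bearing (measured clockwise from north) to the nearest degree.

194°

Taking east as x and north as y: velocity relative to the water = (0.000, -2.100) m/s; the water relative to ground = (-0.679, -0.590) m/s.
Velocity relative to ground = (0.000, -2.100) + (-0.679, -0.590) = (-0.679, -2.690) m/s.
Bearing = atan2(-0.68, -2.69) = 194.17° clockwise from north.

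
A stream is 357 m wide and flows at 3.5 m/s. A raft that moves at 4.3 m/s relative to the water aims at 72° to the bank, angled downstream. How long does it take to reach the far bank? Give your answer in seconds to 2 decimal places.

The component of the raft's velocity perpendicular to the bank is 4.3 × sin 72° = 4.090 m/s.
The flow acts along the bank and has no component across it.
Time = 357 / 4.090 = 87.296 s.

87.30 s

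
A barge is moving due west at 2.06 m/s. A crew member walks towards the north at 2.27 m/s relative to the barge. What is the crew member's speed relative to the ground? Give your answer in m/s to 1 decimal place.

Taking east as x and north as y: barge velocity = (-2.060, 0.000) m/s; crew member velocity relative to barge = (0.000, 2.270) m/s.
Velocity relative to ground = (-2.060, 0.000) + (0.000, 2.270) = (-2.060, 2.270) m/s.
Speed = |(-2.060, 2.270)| = 3.065 m/s.

3.1 m/s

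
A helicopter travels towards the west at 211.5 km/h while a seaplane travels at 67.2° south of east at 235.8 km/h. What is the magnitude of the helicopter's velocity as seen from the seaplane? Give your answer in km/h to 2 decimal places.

Taking east as x and north as y: helicopter velocity = (-211.500, 0.000) km/h; seaplane velocity = (91.376, -217.375) km/h.
Velocity of helicopter relative to seaplane = (-211.500, 0.000) − (91.376, -217.375) = (-302.876, 217.375) km/h.
Magnitude = |(-302.876, 217.375)| = 372.808 km/h.

372.81 km/h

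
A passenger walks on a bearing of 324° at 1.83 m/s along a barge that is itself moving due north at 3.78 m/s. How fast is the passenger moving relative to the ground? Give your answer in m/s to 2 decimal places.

Taking east as x and north as y: barge velocity = (0.000, 3.780) m/s; passenger velocity relative to barge = (-1.076, 1.481) m/s.
Velocity relative to ground = (0.000, 3.780) + (-1.076, 1.481) = (-1.076, 5.261) m/s.
Speed = |(-1.076, 5.261)| = 5.369 m/s.

5.37 m/s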